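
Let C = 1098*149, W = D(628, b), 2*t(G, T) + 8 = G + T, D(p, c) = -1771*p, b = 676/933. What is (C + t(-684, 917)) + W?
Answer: -1896947/2 ≈ -9.4847e+5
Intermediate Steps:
b = 676/933 (b = 676*(1/933) = 676/933 ≈ 0.72454)
t(G, T) = -4 + G/2 + T/2 (t(G, T) = -4 + (G + T)/2 = -4 + (G/2 + T/2) = -4 + G/2 + T/2)
W = -1112188 (W = -1771*628 = -1112188)
C = 163602
(C + t(-684, 917)) + W = (163602 + (-4 + (1/2)*(-684) + (1/2)*917)) - 1112188 = (163602 + (-4 - 342 + 917/2)) - 1112188 = (163602 + 225/2) - 1112188 = 327429/2 - 1112188 = -1896947/2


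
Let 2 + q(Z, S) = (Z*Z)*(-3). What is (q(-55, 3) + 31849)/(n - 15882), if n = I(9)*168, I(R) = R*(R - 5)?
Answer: -11386/4917 ≈ -2.3156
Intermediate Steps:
I(R) = R*(-5 + R)
q(Z, S) = -2 - 3*Z² (q(Z, S) = -2 + (Z*Z)*(-3) = -2 + Z²*(-3) = -2 - 3*Z²)
n = 6048 (n = (9*(-5 + 9))*168 = (9*4)*168 = 36*168 = 6048)
(q(-55, 3) + 31849)/(n - 15882) = ((-2 - 3*(-55)²) + 31849)/(6048 - 15882) = ((-2 - 3*3025) + 31849)/(-9834) = ((-2 - 9075) + 31849)*(-1/9834) = (-9077 + 31849)*(-1/9834) = 22772*(-1/9834) = -11386/4917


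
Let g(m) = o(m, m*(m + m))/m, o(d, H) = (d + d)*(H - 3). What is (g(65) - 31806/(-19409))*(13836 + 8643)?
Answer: 7371481193508/19409 ≈ 3.7980e+8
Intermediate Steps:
o(d, H) = 2*d*(-3 + H) (o(d, H) = (2*d)*(-3 + H) = 2*d*(-3 + H))
g(m) = -6 + 4*m**2 (g(m) = (2*m*(-3 + m*(m + m)))/m = (2*m*(-3 + m*(2*m)))/m = (2*m*(-3 + 2*m**2))/m = -6 + 4*m**2)
(g(65) - 31806/(-19409))*(13836 + 8643) = ((-6 + 4*65**2) - 31806/(-19409))*(13836 + 8643) = ((-6 + 4*4225) - 31806*(-1/19409))*22479 = ((-6 + 16900) + 31806/19409)*22479 = (16894 + 31806/19409)*22479 = (327927452/19409)*22479 = 7371481193508/19409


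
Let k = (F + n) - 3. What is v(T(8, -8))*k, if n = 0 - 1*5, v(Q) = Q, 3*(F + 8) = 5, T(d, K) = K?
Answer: 344/3 ≈ 114.67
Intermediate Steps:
F = -19/3 (F = -8 + (⅓)*5 = -8 + 5/3 = -19/3 ≈ -6.3333)
n = -5 (n = 0 - 5 = -5)
k = -43/3 (k = (-19/3 - 5) - 3 = -34/3 - 3 = -43/3 ≈ -14.333)
v(T(8, -8))*k = -8*(-43/3) = 344/3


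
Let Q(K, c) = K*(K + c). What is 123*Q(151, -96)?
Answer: 1021515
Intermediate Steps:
123*Q(151, -96) = 123*(151*(151 - 96)) = 123*(151*55) = 123*8305 = 1021515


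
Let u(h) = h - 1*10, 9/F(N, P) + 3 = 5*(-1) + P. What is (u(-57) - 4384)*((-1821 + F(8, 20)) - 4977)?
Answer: 121018239/4 ≈ 3.0255e+7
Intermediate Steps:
F(N, P) = 9/(-8 + P) (F(N, P) = 9/(-3 + (5*(-1) + P)) = 9/(-3 + (-5 + P)) = 9/(-8 + P))
u(h) = -10 + h (u(h) = h - 10 = -10 + h)
(u(-57) - 4384)*((-1821 + F(8, 20)) - 4977) = ((-10 - 57) - 4384)*((-1821 + 9/(-8 + 20)) - 4977) = (-67 - 4384)*((-1821 + 9/12) - 4977) = -4451*((-1821 + 9*(1/12)) - 4977) = -4451*((-1821 + ¾) - 4977) = -4451*(-7281/4 - 4977) = -4451*(-27189/4) = 121018239/4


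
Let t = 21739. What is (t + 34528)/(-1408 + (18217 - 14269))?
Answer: 56267/2540 ≈ 22.152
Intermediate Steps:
(t + 34528)/(-1408 + (18217 - 14269)) = (21739 + 34528)/(-1408 + (18217 - 14269)) = 56267/(-1408 + 3948) = 56267/2540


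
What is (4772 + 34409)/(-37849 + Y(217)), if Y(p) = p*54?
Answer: -39181/26131 ≈ -1.4994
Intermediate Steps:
Y(p) = 54*p
(4772 + 34409)/(-37849 + Y(217)) = (4772 + 34409)/(-37849 + 54*217) = 39181/(-37849 + 11718) = 39181/(-26131) = 39181*(-1/26131) = -39181/26131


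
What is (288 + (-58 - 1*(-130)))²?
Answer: 129600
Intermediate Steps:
(288 + (-58 - 1*(-130)))² = (288 + (-58 + 130))² = (288 + 72)² = 360² = 129600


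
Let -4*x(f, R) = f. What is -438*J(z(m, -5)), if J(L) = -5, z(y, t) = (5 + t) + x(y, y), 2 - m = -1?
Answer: 2190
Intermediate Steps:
m = 3 (m = 2 - 1*(-1) = 2 + 1 = 3)
x(f, R) = -f/4
z(y, t) = 5 + t - y/4 (z(y, t) = (5 + t) - y/4 = 5 + t - y/4)
-438*J(z(m, -5)) = -438*(-5) = 2190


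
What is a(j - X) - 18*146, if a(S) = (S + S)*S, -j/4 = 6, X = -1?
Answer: -1570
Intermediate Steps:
j = -24 (j = -4*6 = -24)
a(S) = 2*S² (a(S) = (2*S)*S = 2*S²)
a(j - X) - 18*146 = 2*(-24 - 1*(-1))² - 18*146 = 2*(-24 + 1)² - 2628 = 2*(-23)² - 2628 = 2*529 - 2628 = 1058 - 2628 = -1570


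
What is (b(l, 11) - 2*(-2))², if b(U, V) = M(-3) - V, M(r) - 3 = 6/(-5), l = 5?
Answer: 676/25 ≈ 27.040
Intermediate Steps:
M(r) = 9/5 (M(r) = 3 + 6/(-5) = 3 + 6*(-⅕) = 3 - 6/5 = 9/5)
b(U, V) = 9/5 - V
(b(l, 11) - 2*(-2))² = ((9/5 - 1*11) - 2*(-2))² = ((9/5 - 11) + 4)² = (-46/5 + 4)² = (-26/5)² = 676/25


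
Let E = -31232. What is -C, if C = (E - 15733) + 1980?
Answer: 44985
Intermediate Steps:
C = -44985 (C = (-31232 - 15733) + 1980 = -46965 + 1980 = -44985)
-C = -1*(-44985) = 44985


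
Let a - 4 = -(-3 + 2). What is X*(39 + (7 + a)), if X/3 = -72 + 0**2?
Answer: -11016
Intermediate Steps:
X = -216 (X = 3*(-72 + 0**2) = 3*(-72 + 0) = 3*(-72) = -216)
a = 5 (a = 4 - (-3 + 2) = 4 - 1*(-1) = 4 + 1 = 5)
X*(39 + (7 + a)) = -216*(39 + (7 + 5)) = -216*(39 + 12) = -216*51 = -11016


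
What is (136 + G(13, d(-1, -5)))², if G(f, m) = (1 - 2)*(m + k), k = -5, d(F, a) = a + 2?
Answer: 20736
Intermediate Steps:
d(F, a) = 2 + a
G(f, m) = 5 - m (G(f, m) = (1 - 2)*(m - 5) = -(-5 + m) = 5 - m)
(136 + G(13, d(-1, -5)))² = (136 + (5 - (2 - 5)))² = (136 + (5 - 1*(-3)))² = (136 + (5 + 3))² = (136 + 8)² = 144² = 20736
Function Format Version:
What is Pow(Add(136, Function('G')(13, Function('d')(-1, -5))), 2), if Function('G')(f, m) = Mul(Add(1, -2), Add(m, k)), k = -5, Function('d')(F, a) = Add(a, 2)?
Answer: 20736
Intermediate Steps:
Function('d')(F, a) = Add(2, a)
Function('G')(f, m) = Add(5, Mul(-1, m)) (Function('G')(f, m) = Mul(Add(1, -2), Add(m, -5)) = Mul(-1, Add(-5, m)) = Add(5, Mul(-1, m)))
Pow(Add(136, Function('G')(13, Function('d')(-1, -5))), 2) = Pow(Add(136, Add(5, Mul(-1, Add(2, -5)))), 2) = Pow(Add(136, Add(5, Mul(-1, -3))), 2) = Pow(Add(136, Add(5, 3)), 2) = Pow(Add(136, 8), 2) = Pow(144, 2) = 20736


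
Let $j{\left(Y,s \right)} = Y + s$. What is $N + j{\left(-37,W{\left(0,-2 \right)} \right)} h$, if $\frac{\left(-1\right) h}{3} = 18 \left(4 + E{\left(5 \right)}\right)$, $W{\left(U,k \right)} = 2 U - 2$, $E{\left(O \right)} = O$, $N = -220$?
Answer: $18734$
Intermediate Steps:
$W{\left(U,k \right)} = -2 + 2 U$
$h = -486$ ($h = - 3 \cdot 18 \left(4 + 5\right) = - 3 \cdot 18 \cdot 9 = \left(-3\right) 162 = -486$)
$N + j{\left(-37,W{\left(0,-2 \right)} \right)} h = -220 + \left(-37 + \left(-2 + 2 \cdot 0\right)\right) \left(-486\right) = -220 + \left(-37 + \left(-2 + 0\right)\right) \left(-486\right) = -220 + \left(-37 - 2\right) \left(-486\right) = -220 - -18954 = -220 + 18954 = 18734$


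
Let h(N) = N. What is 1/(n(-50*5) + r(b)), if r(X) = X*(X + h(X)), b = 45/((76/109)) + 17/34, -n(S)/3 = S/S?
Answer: 2888/24424585 ≈ 0.00011824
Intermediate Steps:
n(S) = -3 (n(S) = -3*S/S = -3*1 = -3)
b = 4943/76 (b = 45/((76*(1/109))) + 17*(1/34) = 45/(76/109) + ½ = 45*(109/76) + ½ = 4905/76 + ½ = 4943/76 ≈ 65.039)
r(X) = 2*X² (r(X) = X*(X + X) = X*(2*X) = 2*X²)
1/(n(-50*5) + r(b)) = 1/(-3 + 2*(4943/76)²) = 1/(-3 + 2*(24433249/5776)) = 1/(-3 + 24433249/2888) = 1/(24424585/2888) = 2888/24424585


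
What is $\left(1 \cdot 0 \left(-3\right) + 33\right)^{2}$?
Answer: $1089$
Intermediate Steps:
$\left(1 \cdot 0 \left(-3\right) + 33\right)^{2} = \left(0 \left(-3\right) + 33\right)^{2} = \left(0 + 33\right)^{2} = 33^{2} = 1089$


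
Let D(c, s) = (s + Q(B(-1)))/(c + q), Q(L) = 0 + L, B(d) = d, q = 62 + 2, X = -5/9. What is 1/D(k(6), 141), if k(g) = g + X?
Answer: 125/252 ≈ 0.49603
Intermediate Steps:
X = -5/9 (X = -5*1/9 = -5/9 ≈ -0.55556)
q = 64
k(g) = -5/9 + g (k(g) = g - 5/9 = -5/9 + g)
Q(L) = L
D(c, s) = (-1 + s)/(64 + c) (D(c, s) = (s - 1)/(c + 64) = (-1 + s)/(64 + c))
1/D(k(6), 141) = 1/((-1 + 141)/(64 + (-5/9 + 6))) = 1/(140/(64 + 49/9)) = 1/(140/(625/9)) = 1/((9/625)*140) = 1/(252/125) = 125/252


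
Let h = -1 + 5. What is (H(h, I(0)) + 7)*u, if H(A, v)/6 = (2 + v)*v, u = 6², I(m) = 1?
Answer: 900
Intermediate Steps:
h = 4
u = 36
H(A, v) = 6*v*(2 + v) (H(A, v) = 6*((2 + v)*v) = 6*(v*(2 + v)) = 6*v*(2 + v))
(H(h, I(0)) + 7)*u = (6*1*(2 + 1) + 7)*36 = (6*1*3 + 7)*36 = (18 + 7)*36 = 25*36 = 900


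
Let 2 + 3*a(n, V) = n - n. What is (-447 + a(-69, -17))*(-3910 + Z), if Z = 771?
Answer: 4215677/3 ≈ 1.4052e+6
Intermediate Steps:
a(n, V) = -⅔ (a(n, V) = -⅔ + (n - n)/3 = -⅔ + (⅓)*0 = -⅔ + 0 = -⅔)
(-447 + a(-69, -17))*(-3910 + Z) = (-447 - ⅔)*(-3910 + 771) = -1343/3*(-3139) = 4215677/3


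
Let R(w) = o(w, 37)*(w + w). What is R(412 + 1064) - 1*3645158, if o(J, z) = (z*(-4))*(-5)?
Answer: -1460678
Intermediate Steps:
o(J, z) = 20*z (o(J, z) = -4*z*(-5) = 20*z)
R(w) = 1480*w (R(w) = (20*37)*(w + w) = 740*(2*w) = 1480*w)
R(412 + 1064) - 1*3645158 = 1480*(412 + 1064) - 1*3645158 = 1480*1476 - 3645158 = 2184480 - 3645158 = -1460678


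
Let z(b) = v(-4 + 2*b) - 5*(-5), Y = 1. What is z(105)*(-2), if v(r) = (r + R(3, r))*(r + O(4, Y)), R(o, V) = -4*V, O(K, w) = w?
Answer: 255802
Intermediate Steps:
v(r) = -3*r*(1 + r) (v(r) = (r - 4*r)*(r + 1) = (-3*r)*(1 + r) = -3*r*(1 + r))
z(b) = 25 + 3*(-4 + 2*b)*(3 - 2*b) (z(b) = 3*(-4 + 2*b)*(-1 - (-4 + 2*b)) - 5*(-5) = 3*(-4 + 2*b)*(-1 + (4 - 2*b)) + 25 = 3*(-4 + 2*b)*(3 - 2*b) + 25 = 25 + 3*(-4 + 2*b)*(3 - 2*b))
z(105)*(-2) = (-11 - 12*105**2 + 42*105)*(-2) = (-11 - 12*11025 + 4410)*(-2) = (-11 - 132300 + 4410)*(-2) = -127901*(-2) = 255802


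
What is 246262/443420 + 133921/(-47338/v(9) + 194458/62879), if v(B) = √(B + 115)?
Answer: 261478827803167886115907/491084383693462168418070 - 12532561536905943509*√31/2214985267662541917 ≈ -30.970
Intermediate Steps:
v(B) = √(115 + B)
246262/443420 + 133921/(-47338/v(9) + 194458/62879) = 246262/443420 + 133921/(-47338/√(115 + 9) + 194458/62879) = 246262*(1/443420) + 133921/(-47338*√31/62 + 194458*(1/62879)) = 123131/221710 + 133921/(-47338*√31/62 + 194458/62879) = 123131/221710 + 133921/(-23669*√31/31 + 194458/62879) = 123131/221710 + 133921/(194458/62879 - 23669*√31/31)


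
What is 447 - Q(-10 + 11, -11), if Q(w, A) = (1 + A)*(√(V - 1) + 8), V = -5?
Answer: 527 + 10*I*√6 ≈ 527.0 + 24.495*I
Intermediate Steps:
Q(w, A) = (1 + A)*(8 + I*√6) (Q(w, A) = (1 + A)*(√(-5 - 1) + 8) = (1 + A)*(√(-6) + 8) = (1 + A)*(I*√6 + 8) = (1 + A)*(8 + I*√6))
447 - Q(-10 + 11, -11) = 447 - (8 + 8*(-11) + I*√6 + I*(-11)*√6) = 447 - (8 - 88 + I*√6 - 11*I*√6) = 447 - (-80 - 10*I*√6) = 447 + (80 + 10*I*√6) = 527 + 10*I*√6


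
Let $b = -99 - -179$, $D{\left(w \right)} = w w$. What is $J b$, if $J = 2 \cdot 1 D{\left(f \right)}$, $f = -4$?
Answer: $2560$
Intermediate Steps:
$D{\left(w \right)} = w^{2}$
$J = 32$ ($J = 2 \cdot 1 \left(-4\right)^{2} = 2 \cdot 16 = 32$)
$b = 80$ ($b = -99 + 179 = 80$)
$J b = 32 \cdot 80 = 2560$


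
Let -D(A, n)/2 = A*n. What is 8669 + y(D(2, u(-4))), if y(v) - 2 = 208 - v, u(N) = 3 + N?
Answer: 8875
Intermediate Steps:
D(A, n) = -2*A*n
y(v) = 210 - v (y(v) = 2 + (208 - v) = 210 - v)
8669 + y(D(2, u(-4))) = 8669 + (210 - (-2)*2*(3 - 4)) = 8669 + (210 - (-2)*2*(-1)) = 8669 + (210 - 1*4) = 8669 + (210 - 4) = 8669 + 206 = 8875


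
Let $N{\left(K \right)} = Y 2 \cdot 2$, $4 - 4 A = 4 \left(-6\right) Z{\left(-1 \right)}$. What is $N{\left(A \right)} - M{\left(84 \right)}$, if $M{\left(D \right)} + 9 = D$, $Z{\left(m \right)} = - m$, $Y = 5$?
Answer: $-55$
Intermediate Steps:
$A = 7$ ($A = 1 - \frac{4 \left(-6\right) \left(\left(-1\right) \left(-1\right)\right)}{4} = 1 - \frac{\left(-24\right) 1}{4} = 1 - -6 = 1 + 6 = 7$)
$M{\left(D \right)} = -9 + D$
$N{\left(K \right)} = 20$ ($N{\left(K \right)} = 5 \cdot 2 \cdot 2 = 10 \cdot 2 = 20$)
$N{\left(A \right)} - M{\left(84 \right)} = 20 - \left(-9 + 84\right) = 20 - 75 = -55$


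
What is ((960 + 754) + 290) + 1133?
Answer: 3137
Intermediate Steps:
((960 + 754) + 290) + 1133 = (1714 + 290) + 1133 = 2004 + 1133 = 3137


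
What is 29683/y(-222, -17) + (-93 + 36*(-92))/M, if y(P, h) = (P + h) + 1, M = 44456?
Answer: -660198919/5290264 ≈ -124.80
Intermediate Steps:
y(P, h) = 1 + P + h
29683/y(-222, -17) + (-93 + 36*(-92))/M = 29683/(1 - 222 - 17) + (-93 + 36*(-92))/44456 = 29683/(-238) + (-93 - 3312)*(1/44456) = 29683*(-1/238) - 3405*1/44456 = -29683/238 - 3405/44456 = -660198919/5290264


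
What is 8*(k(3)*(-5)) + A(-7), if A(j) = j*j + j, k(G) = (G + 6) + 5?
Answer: -518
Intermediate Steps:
k(G) = 11 + G (k(G) = (6 + G) + 5 = 11 + G)
A(j) = j + j² (A(j) = j² + j = j + j²)
8*(k(3)*(-5)) + A(-7) = 8*((11 + 3)*(-5)) - 7*(1 - 7) = 8*(14*(-5)) - 7*(-6) = 8*(-70) + 42 = -560 + 42 = -518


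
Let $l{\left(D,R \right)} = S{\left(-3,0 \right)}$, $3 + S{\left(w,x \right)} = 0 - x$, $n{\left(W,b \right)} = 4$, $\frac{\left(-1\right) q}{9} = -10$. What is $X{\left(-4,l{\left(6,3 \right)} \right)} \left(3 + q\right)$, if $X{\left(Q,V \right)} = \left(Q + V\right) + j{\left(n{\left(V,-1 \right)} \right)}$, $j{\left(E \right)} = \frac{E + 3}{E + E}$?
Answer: $- \frac{4557}{8} \approx -569.63$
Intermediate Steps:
$q = 90$ ($q = \left(-9\right) \left(-10\right) = 90$)
$S{\left(w,x \right)} = -3 - x$ ($S{\left(w,x \right)} = -3 + \left(0 - x\right) = -3 - x$)
$j{\left(E \right)} = \frac{3 + E}{2 E}$
$l{\left(D,R \right)} = -3$ ($l{\left(D,R \right)} = -3 - 0 = -3 + 0 = -3$)
$X{\left(Q,V \right)} = \frac{7}{8} + Q + V$ ($X{\left(Q,V \right)} = \left(Q + V\right) + \frac{3 + 4}{2 \cdot 4} = \left(Q + V\right) + \frac{1}{2} \cdot \frac{1}{4} \cdot 7 = \left(Q + V\right) + \frac{7}{8} = \frac{7}{8} + Q + V$)
$X{\left(-4,l{\left(6,3 \right)} \right)} \left(3 + q\right) = \left(\frac{7}{8} - 4 - 3\right) \left(3 + 90\right) = \left(- \frac{49}{8}\right) 93 = - \frac{4557}{8}$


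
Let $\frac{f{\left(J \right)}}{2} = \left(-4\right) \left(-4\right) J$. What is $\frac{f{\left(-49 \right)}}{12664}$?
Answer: $- \frac{196}{1583} \approx -0.12382$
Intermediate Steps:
$f{\left(J \right)} = 32 J$ ($f{\left(J \right)} = 2 \left(-4\right) \left(-4\right) J = 2 \cdot 16 J = 32 J$)
$\frac{f{\left(-49 \right)}}{12664} = \frac{32 \left(-49\right)}{12664} = \left(-1568\right) \frac{1}{12664} = - \frac{196}{1583}$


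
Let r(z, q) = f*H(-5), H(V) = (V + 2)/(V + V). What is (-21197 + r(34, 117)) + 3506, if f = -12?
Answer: -88473/5 ≈ -17695.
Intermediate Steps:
H(V) = (2 + V)/(2*V) (H(V) = (2 + V)/((2*V)) = (2 + V)*(1/(2*V)) = (2 + V)/(2*V))
r(z, q) = -18/5 (r(z, q) = -6*(2 - 5)/(-5) = -6*(-1)*(-3)/5 = -12*3/10 = -18/5)
(-21197 + r(34, 117)) + 3506 = (-21197 - 18/5) + 3506 = -106003/5 + 3506 = -88473/5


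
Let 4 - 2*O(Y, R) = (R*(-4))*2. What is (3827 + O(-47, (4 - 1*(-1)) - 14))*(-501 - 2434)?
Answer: -11132455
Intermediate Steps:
O(Y, R) = 2 + 4*R (O(Y, R) = 2 - R*(-4)*2/2 = 2 - (-4*R)*2/2 = 2 - (-4)*R = 2 + 4*R)
(3827 + O(-47, (4 - 1*(-1)) - 14))*(-501 - 2434) = (3827 + (2 + 4*((4 - 1*(-1)) - 14)))*(-501 - 2434) = (3827 + (2 + 4*((4 + 1) - 14)))*(-2935) = (3827 + (2 + 4*(5 - 14)))*(-2935) = (3827 + (2 + 4*(-9)))*(-2935) = (3827 + (2 - 36))*(-2935) = (3827 - 34)*(-2935) = 3793*(-2935) = -11132455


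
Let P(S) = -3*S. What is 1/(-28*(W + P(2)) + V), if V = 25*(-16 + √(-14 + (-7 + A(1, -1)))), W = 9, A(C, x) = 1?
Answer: -121/61689 - 25*I*√5/123378 ≈ -0.0019615 - 0.00045309*I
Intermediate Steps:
V = -400 + 50*I*√5 (V = 25*(-16 + √(-14 + (-7 + 1))) = 25*(-16 + √(-14 - 6)) = 25*(-16 + √(-20)) = 25*(-16 + 2*I*√5) = -400 + 50*I*√5 ≈ -400.0 + 111.8*I)
1/(-28*(W + P(2)) + V) = 1/(-28*(9 - 3*2) + (-400 + 50*I*√5)) = 1/(-28*(9 - 6) + (-400 + 50*I*√5)) = 1/(-28*3 + (-400 + 50*I*√5)) = 1/(-84 + (-400 + 50*I*√5)) = 1/(-484 + 50*I*√5)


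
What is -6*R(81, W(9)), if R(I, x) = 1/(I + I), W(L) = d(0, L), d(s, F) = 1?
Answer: -1/27 ≈ -0.037037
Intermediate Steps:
W(L) = 1
R(I, x) = 1/(2*I)
-6*R(81, W(9)) = -3/81 = -6*1/162 = -1/27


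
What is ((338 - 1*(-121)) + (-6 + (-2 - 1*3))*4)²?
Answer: 172225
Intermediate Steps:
((338 - 1*(-121)) + (-6 + (-2 - 1*3))*4)² = ((338 + 121) + (-6 + (-2 - 3))*4)² = (459 + (-6 - 5)*4)² = (459 - 11*4)² = (459 - 44)² = 415² = 172225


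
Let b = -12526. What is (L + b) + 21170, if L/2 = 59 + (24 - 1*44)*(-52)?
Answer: 10842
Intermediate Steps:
L = 2198 (L = 2*(59 + (24 - 1*44)*(-52)) = 2*(59 + (24 - 44)*(-52)) = 2*(59 - 20*(-52)) = 2*(59 + 1040) = 2*1099 = 2198)
(L + b) + 21170 = (2198 - 12526) + 21170 = -10328 + 21170 = 10842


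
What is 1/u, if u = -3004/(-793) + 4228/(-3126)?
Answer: 1239459/3018850 ≈ 0.41057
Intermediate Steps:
u = 3018850/1239459 (u = -3004*(-1/793) + 4228*(-1/3126) = 3004/793 - 2114/1563 = 3018850/1239459 ≈ 2.4356)
1/u = 1/(3018850/1239459) = 1239459/3018850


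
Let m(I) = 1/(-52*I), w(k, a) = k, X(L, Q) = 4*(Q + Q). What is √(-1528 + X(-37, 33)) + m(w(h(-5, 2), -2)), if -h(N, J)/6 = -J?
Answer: -1/624 + 4*I*√79 ≈ -0.0016026 + 35.553*I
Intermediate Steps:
h(N, J) = 6*J (h(N, J) = -(-6)*J = 6*J)
X(L, Q) = 8*Q (X(L, Q) = 4*(2*Q) = 8*Q)
m(I) = -1/(52*I)
√(-1528 + X(-37, 33)) + m(w(h(-5, 2), -2)) = √(-1528 + 8*33) - 1/(52*(6*2)) = √(-1528 + 264) - 1/52/12 = √(-1264) - 1/52*1/12 = 4*I*√79 - 1/624 = -1/624 + 4*I*√79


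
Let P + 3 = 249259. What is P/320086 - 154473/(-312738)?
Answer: 21232744601/16683842578 ≈ 1.2727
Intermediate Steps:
P = 249256 (P = -3 + 249259 = 249256)
P/320086 - 154473/(-312738) = 249256/320086 - 154473/(-312738) = 249256*(1/320086) - 154473*(-1/312738) = 124628/160043 + 51491/104246 = 21232744601/16683842578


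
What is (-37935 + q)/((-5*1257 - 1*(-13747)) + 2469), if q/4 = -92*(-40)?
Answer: -23215/9931 ≈ -2.3376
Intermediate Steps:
q = 14720 (q = 4*(-92*(-40)) = 4*3680 = 14720)
(-37935 + q)/((-5*1257 - 1*(-13747)) + 2469) = (-37935 + 14720)/((-5*1257 - 1*(-13747)) + 2469) = -23215/((-6285 + 13747) + 2469) = -23215/(7462 + 2469) = -23215/9931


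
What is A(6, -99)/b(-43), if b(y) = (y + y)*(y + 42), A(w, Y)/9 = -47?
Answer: -423/86 ≈ -4.9186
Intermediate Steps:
A(w, Y) = -423 (A(w, Y) = 9*(-47) = -423)
b(y) = 2*y*(42 + y) (b(y) = (2*y)*(42 + y) = 2*y*(42 + y))
A(6, -99)/b(-43) = -423*(-1/(86*(42 - 43))) = -423/(2*(-43)*(-1)) = -423/86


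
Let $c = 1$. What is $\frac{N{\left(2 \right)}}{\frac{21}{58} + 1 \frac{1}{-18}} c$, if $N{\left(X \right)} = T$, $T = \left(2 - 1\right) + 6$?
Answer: $\frac{1827}{80} \approx 22.837$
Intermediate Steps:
$T = 7$ ($T = \left(2 - 1\right) + 6 = 1 + 6 = 7$)
$N{\left(X \right)} = 7$
$\frac{N{\left(2 \right)}}{\frac{21}{58} + 1 \frac{1}{-18}} c = \frac{7}{\frac{21}{58} + 1 \frac{1}{-18}} \cdot 1 = \frac{7}{21 \cdot \frac{1}{58} + 1 \left(- \frac{1}{18}\right)} 1 = \frac{7}{\frac{21}{58} - \frac{1}{18}} \cdot 1 = \frac{7}{\frac{80}{261}} \cdot 1 = 7 \cdot \frac{261}{80} \cdot 1 = \frac{1827}{80} \cdot 1 = \frac{1827}{80}$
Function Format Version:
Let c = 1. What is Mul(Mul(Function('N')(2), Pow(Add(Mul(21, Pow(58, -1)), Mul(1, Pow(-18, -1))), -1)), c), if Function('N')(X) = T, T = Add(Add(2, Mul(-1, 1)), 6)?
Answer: Rational(1827, 80) ≈ 22.837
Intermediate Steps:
T = 7 (T = Add(Add(2, -1), 6) = Add(1, 6) = 7)
Function('N')(X) = 7
Mul(Mul(Function('N')(2), Pow(Add(Mul(21, Pow(58, -1)), Mul(1, Pow(-18, -1))), -1)), c) = Mul(Mul(7, Pow(Add(Mul(21, Pow(58, -1)), Mul(1, Pow(-18, -1))), -1)), 1) = Mul(Mul(7, Pow(Add(Mul(21, Rational(1, 58)), Mul(1, Rational(-1, 18))), -1)), 1) = Mul(Mul(7, Pow(Add(Rational(21, 58), Rational(-1, 18)), -1)), 1) = Mul(Mul(7, Pow(Rational(80, 261), -1)), 1) = Mul(Mul(7, Rational(261, 80)), 1) = Mul(Rational(1827, 80), 1) = Rational(1827, 80)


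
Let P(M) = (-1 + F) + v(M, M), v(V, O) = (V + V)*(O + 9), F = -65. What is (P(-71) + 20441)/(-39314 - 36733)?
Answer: -29179/76047 ≈ -0.38370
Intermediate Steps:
v(V, O) = 2*V*(9 + O) (v(V, O) = (2*V)*(9 + O) = 2*V*(9 + O))
P(M) = -66 + 2*M*(9 + M) (P(M) = (-1 - 65) + 2*M*(9 + M) = -66 + 2*M*(9 + M))
(P(-71) + 20441)/(-39314 - 36733) = ((-66 + 2*(-71)*(9 - 71)) + 20441)/(-39314 - 36733) = ((-66 + 2*(-71)*(-62)) + 20441)/(-76047) = ((-66 + 8804) + 20441)*(-1/76047) = (8738 + 20441)*(-1/76047) = 29179*(-1/76047) = -29179/76047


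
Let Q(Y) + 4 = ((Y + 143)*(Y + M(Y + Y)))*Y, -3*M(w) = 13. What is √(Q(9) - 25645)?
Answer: I*√19265 ≈ 138.8*I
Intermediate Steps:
M(w) = -13/3 (M(w) = -⅓*13 = -13/3)
Q(Y) = -4 + Y*(143 + Y)*(-13/3 + Y) (Q(Y) = -4 + ((Y + 143)*(Y - 13/3))*Y = -4 + ((143 + Y)*(-13/3 + Y))*Y = -4 + Y*(143 + Y)*(-13/3 + Y))
√(Q(9) - 25645) = √((-4 + 9³ - 1859/3*9 + (416/3)*9²) - 25645) = √((-4 + 729 - 5577 + (416/3)*81) - 25645) = √((-4 + 729 - 5577 + 11232) - 25645) = √(6380 - 25645) = √(-19265) = I*√19265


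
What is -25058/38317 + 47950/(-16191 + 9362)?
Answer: -2008421232/261666793 ≈ -7.6755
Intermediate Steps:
-25058/38317 + 47950/(-16191 + 9362) = -25058*1/38317 + 47950/(-6829) = -25058/38317 + 47950*(-1/6829) = -25058/38317 - 47950/6829 = -2008421232/261666793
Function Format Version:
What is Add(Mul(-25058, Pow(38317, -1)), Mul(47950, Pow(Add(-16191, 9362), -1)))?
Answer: Rational(-2008421232, 261666793) ≈ -7.6755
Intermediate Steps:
Add(Mul(-25058, Pow(38317, -1)), Mul(47950, Pow(Add(-16191, 9362), -1))) = Add(Mul(-25058, Rational(1, 38317)), Mul(47950, Pow(-6829, -1))) = Add(Rational(-25058, 38317), Mul(47950, Rational(-1, 6829))) = Add(Rational(-25058, 38317), Rational(-47950, 6829)) = Rational(-2008421232, 261666793)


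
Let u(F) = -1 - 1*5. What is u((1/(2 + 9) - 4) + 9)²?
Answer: 36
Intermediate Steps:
u(F) = -6 (u(F) = -1 - 5 = -6)
u((1/(2 + 9) - 4) + 9)² = (-6)² = 36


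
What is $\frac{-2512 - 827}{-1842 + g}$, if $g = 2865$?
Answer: $- \frac{1113}{341} \approx -3.2639$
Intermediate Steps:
$\frac{-2512 - 827}{-1842 + g} = \frac{-2512 - 827}{-1842 + 2865} = - \frac{3339}{1023} = \left(-3339\right) \frac{1}{1023} = - \frac{1113}{341}$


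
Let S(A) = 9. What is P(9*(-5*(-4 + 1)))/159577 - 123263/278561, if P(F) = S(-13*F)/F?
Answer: -295048817704/666778930455 ≈ -0.44250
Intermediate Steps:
P(F) = 9/F
P(9*(-5*(-4 + 1)))/159577 - 123263/278561 = (9/((9*(-5*(-4 + 1)))))/159577 - 123263/278561 = (9/((9*(-5*(-3)))))*(1/159577) - 123263*1/278561 = (9/((9*15)))*(1/159577) - 123263/278561 = (9/135)*(1/159577) - 123263/278561 = (9*(1/135))*(1/159577) - 123263/278561 = (1/15)*(1/159577) - 123263/278561 = 1/2393655 - 123263/278561 = -295048817704/666778930455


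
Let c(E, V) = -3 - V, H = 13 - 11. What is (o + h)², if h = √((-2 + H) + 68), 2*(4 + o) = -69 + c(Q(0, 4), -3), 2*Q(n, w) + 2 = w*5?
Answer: 6201/4 - 154*√17 ≈ 915.29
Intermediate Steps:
H = 2
Q(n, w) = -1 + 5*w/2 (Q(n, w) = -1 + (w*5)/2 = -1 + (5*w)/2 = -1 + 5*w/2)
o = -77/2 (o = -4 + (-69 + (-3 - 1*(-3)))/2 = -4 + (-69 + (-3 + 3))/2 = -4 + (-69 + 0)/2 = -4 + (½)*(-69) = -4 - 69/2 = -77/2 ≈ -38.500)
h = 2*√17 (h = √((-2 + 2) + 68) = √(0 + 68) = √68 = 2*√17 ≈ 8.2462)
(o + h)² = (-77/2 + 2*√17)²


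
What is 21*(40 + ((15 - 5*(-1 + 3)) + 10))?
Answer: 1155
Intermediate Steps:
21*(40 + ((15 - 5*(-1 + 3)) + 10)) = 21*(40 + ((15 - 5*2) + 10)) = 21*(40 + ((15 - 10) + 10)) = 21*(40 + (5 + 10)) = 21*(40 + 15) = 21*55 = 1155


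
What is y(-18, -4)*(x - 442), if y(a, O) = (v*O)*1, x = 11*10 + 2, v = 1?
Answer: 1320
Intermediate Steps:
x = 112 (x = 110 + 2 = 112)
y(a, O) = O (y(a, O) = (1*O)*1 = O*1 = O)
y(-18, -4)*(x - 442) = -4*(112 - 442) = -4*(-330) = 1320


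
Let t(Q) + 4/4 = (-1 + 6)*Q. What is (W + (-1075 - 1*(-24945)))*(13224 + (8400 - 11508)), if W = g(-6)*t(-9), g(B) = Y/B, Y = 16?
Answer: 242709816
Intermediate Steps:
t(Q) = -1 + 5*Q (t(Q) = -1 + (-1 + 6)*Q = -1 + 5*Q)
g(B) = 16/B
W = 368/3 (W = (16/(-6))*(-1 + 5*(-9)) = (16*(-⅙))*(-1 - 45) = -8/3*(-46) = 368/3 ≈ 122.67)
(W + (-1075 - 1*(-24945)))*(13224 + (8400 - 11508)) = (368/3 + (-1075 - 1*(-24945)))*(13224 + (8400 - 11508)) = (368/3 + (-1075 + 24945))*(13224 - 3108) = (368/3 + 23870)*10116 = (71978/3)*10116 = 242709816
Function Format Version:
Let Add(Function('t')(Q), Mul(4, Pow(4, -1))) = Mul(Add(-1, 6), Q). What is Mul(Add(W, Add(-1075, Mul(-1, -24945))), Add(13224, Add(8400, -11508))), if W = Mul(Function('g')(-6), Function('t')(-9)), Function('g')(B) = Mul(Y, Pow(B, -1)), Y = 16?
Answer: 242709816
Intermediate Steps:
Function('t')(Q) = Add(-1, Mul(5, Q)) (Function('t')(Q) = Add(-1, Mul(Add(-1, 6), Q)) = Add(-1, Mul(5, Q)))
Function('g')(B) = Mul(16, Pow(B, -1))
W = Rational(368, 3) (W = Mul(Mul(16, Pow(-6, -1)), Add(-1, Mul(5, -9))) = Mul(Mul(16, Rational(-1, 6)), Add(-1, -45)) = Mul(Rational(-8, 3), -46) = Rational(368, 3) ≈ 122.67)
Mul(Add(W, Add(-1075, Mul(-1, -24945))), Add(13224, Add(8400, -11508))) = Mul(Add(Rational(368, 3), Add(-1075, Mul(-1, -24945))), Add(13224, Add(8400, -11508))) = Mul(Add(Rational(368, 3), Add(-1075, 24945)), Add(13224, -3108)) = Mul(Add(Rational(368, 3), 23870), 10116) = Mul(Rational(71978, 3), 10116) = 242709816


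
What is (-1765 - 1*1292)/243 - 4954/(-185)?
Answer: 212759/14985 ≈ 14.198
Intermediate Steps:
(-1765 - 1*1292)/243 - 4954/(-185) = (-1765 - 1292)*(1/243) - 4954*(-1/185) = -3057*1/243 + 4954/185 = -1019/81 + 4954/185 = 212759/14985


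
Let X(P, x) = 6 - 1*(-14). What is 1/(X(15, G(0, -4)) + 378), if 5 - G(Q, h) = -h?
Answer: 1/398 ≈ 0.0025126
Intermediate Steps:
G(Q, h) = 5 + h (G(Q, h) = 5 - (-1)*h = 5 + h)
X(P, x) = 20 (X(P, x) = 6 + 14 = 20)
1/(X(15, G(0, -4)) + 378) = 1/(20 + 378) = 1/398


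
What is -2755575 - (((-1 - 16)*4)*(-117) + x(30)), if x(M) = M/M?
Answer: -2763532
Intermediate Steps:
x(M) = 1
-2755575 - (((-1 - 16)*4)*(-117) + x(30)) = -2755575 - (((-1 - 16)*4)*(-117) + 1) = -2755575 - (-17*4*(-117) + 1) = -2755575 - (-68*(-117) + 1) = -2755575 - (7956 + 1) = -2755575 - 1*7957 = -2755575 - 7957 = -2763532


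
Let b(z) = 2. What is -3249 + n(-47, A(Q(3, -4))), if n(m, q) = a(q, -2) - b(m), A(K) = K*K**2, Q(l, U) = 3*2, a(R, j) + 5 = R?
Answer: -3040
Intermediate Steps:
a(R, j) = -5 + R
Q(l, U) = 6
A(K) = K**3
n(m, q) = -7 + q (n(m, q) = (-5 + q) - 1*2 = (-5 + q) - 2 = -7 + q)
-3249 + n(-47, A(Q(3, -4))) = -3249 + (-7 + 6**3) = -3249 + (-7 + 216) = -3249 + 209 = -3040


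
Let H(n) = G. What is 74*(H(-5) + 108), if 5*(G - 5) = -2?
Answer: 41662/5 ≈ 8332.4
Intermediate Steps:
G = 23/5 (G = 5 + (⅕)*(-2) = 5 - ⅖ = 23/5 ≈ 4.6000)
H(n) = 23/5
74*(H(-5) + 108) = 74*(23/5 + 108) = 74*(563/5) = 41662/5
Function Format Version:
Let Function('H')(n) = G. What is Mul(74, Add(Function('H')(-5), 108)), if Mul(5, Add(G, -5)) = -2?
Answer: Rational(41662, 5) ≈ 8332.4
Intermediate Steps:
G = Rational(23, 5) (G = Add(5, Mul(Rational(1, 5), -2)) = Add(5, Rational(-2, 5)) = Rational(23, 5) ≈ 4.6000)
Function('H')(n) = Rational(23, 5)
Mul(74, Add(Function('H')(-5), 108)) = Mul(74, Add(Rational(23, 5), 108)) = Mul(74, Rational(563, 5)) = Rational(41662, 5)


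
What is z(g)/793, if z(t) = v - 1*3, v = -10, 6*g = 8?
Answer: -1/61 ≈ -0.016393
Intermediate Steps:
g = 4/3 (g = (⅙)*8 = 4/3 ≈ 1.3333)
z(t) = -13 (z(t) = -10 - 1*3 = -10 - 3 = -13)
z(g)/793 = -13/793 = -13*1/793 = -1/61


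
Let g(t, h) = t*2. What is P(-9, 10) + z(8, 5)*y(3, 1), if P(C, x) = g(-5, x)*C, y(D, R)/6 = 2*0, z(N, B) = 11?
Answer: 90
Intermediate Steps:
g(t, h) = 2*t
y(D, R) = 0 (y(D, R) = 6*(2*0) = 6*0 = 0)
P(C, x) = -10*C (P(C, x) = (2*(-5))*C = -10*C)
P(-9, 10) + z(8, 5)*y(3, 1) = -10*(-9) + 11*0 = 90 + 0 = 90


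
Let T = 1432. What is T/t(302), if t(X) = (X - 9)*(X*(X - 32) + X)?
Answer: 716/11989853 ≈ 5.9717e-5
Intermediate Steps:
t(X) = (-9 + X)*(X + X*(-32 + X)) (t(X) = (-9 + X)*(X*(-32 + X) + X) = (-9 + X)*(X + X*(-32 + X)))
T/t(302) = 1432/((302*(279 + 302**2 - 40*302))) = 1432/((302*(279 + 91204 - 12080))) = 1432/((302*79403)) = 1432/23979706 = 1432*(1/23979706) = 716/11989853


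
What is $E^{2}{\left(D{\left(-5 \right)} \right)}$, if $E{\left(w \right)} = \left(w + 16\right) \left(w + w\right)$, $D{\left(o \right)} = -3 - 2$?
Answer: $12100$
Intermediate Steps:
$D{\left(o \right)} = -5$
$E{\left(w \right)} = 2 w \left(16 + w\right)$ ($E{\left(w \right)} = \left(16 + w\right) 2 w = 2 w \left(16 + w\right)$)
$E^{2}{\left(D{\left(-5 \right)} \right)} = \left(2 \left(-5\right) \left(16 - 5\right)\right)^{2} = \left(2 \left(-5\right) 11\right)^{2} = \left(-110\right)^{2} = 12100$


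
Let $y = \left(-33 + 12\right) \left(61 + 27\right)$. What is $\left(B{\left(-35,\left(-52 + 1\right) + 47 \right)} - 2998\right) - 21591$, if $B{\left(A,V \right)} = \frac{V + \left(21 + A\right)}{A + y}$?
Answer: $- \frac{46301069}{1883} \approx -24589.0$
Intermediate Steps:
$y = -1848$ ($y = \left(-21\right) 88 = -1848$)
$B{\left(A,V \right)} = \frac{21 + A + V}{-1848 + A}$ ($B{\left(A,V \right)} = \frac{V + \left(21 + A\right)}{A - 1848} = \frac{21 + A + V}{-1848 + A}$)
$\left(B{\left(-35,\left(-52 + 1\right) + 47 \right)} - 2998\right) - 21591 = \left(\frac{21 - 35 + \left(\left(-52 + 1\right) + 47\right)}{-1848 - 35} - 2998\right) - 21591 = \left(\frac{21 - 35 + \left(-51 + 47\right)}{-1883} - 2998\right) - 21591 = \left(- \frac{21 - 35 - 4}{1883} - 2998\right) - 21591 = \left(\left(- \frac{1}{1883}\right) \left(-18\right) - 2998\right) - 21591 = \left(\frac{18}{1883} - 2998\right) - 21591 = - \frac{5645216}{1883} - 21591 = - \frac{46301069}{1883}$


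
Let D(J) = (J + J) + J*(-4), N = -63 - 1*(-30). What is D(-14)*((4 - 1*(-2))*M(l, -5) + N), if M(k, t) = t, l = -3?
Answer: -1764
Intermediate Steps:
N = -33 (N = -63 + 30 = -33)
D(J) = -2*J (D(J) = 2*J - 4*J = -2*J)
D(-14)*((4 - 1*(-2))*M(l, -5) + N) = (-2*(-14))*((4 - 1*(-2))*(-5) - 33) = 28*((4 + 2)*(-5) - 33) = 28*(6*(-5) - 33) = 28*(-30 - 33) = 28*(-63) = -1764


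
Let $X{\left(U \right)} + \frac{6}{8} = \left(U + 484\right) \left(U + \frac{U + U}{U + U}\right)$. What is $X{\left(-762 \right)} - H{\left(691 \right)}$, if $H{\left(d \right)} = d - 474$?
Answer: $\frac{845361}{4} \approx 2.1134 \cdot 10^{5}$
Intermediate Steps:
$H{\left(d \right)} = -474 + d$ ($H{\left(d \right)} = d - 474 = -474 + d$)
$X{\left(U \right)} = - \frac{3}{4} + \left(1 + U\right) \left(484 + U\right)$ ($X{\left(U \right)} = - \frac{3}{4} + \left(U + 484\right) \left(U + \frac{U + U}{U + U}\right) = - \frac{3}{4} + \left(484 + U\right) \left(U + \frac{2 U}{2 U}\right) = - \frac{3}{4} + \left(484 + U\right) \left(U + 2 U \frac{1}{2 U}\right) = - \frac{3}{4} + \left(484 + U\right) \left(U + 1\right) = - \frac{3}{4} + \left(484 + U\right) \left(1 + U\right) = - \frac{3}{4} + \left(1 + U\right) \left(484 + U\right)$)
$X{\left(-762 \right)} - H{\left(691 \right)} = \left(\frac{1933}{4} + \left(-762\right)^{2} + 485 \left(-762\right)\right) - \left(-474 + 691\right) = \left(\frac{1933}{4} + 580644 - 369570\right) - 217 = \frac{846229}{4} - 217 = \frac{845361}{4}$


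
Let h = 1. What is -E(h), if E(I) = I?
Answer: -1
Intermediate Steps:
-E(h) = -1*1 = -1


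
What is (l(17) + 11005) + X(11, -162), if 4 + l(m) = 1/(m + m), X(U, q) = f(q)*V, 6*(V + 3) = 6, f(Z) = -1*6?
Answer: 374443/34 ≈ 11013.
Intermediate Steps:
f(Z) = -6
V = -2 (V = -3 + (⅙)*6 = -3 + 1 = -2)
X(U, q) = 12 (X(U, q) = -6*(-2) = 12)
l(m) = -4 + 1/(2*m) (l(m) = -4 + 1/(m + m) = -4 + 1/(2*m))
(l(17) + 11005) + X(11, -162) = ((-4 + (½)/17) + 11005) + 12 = ((-4 + (½)*(1/17)) + 11005) + 12 = ((-4 + 1/34) + 11005) + 12 = (-135/34 + 11005) + 12 = 374035/34 + 12 = 374443/34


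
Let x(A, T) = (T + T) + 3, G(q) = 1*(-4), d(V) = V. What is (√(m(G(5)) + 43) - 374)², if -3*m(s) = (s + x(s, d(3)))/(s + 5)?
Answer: 419752/3 - 1496*√93/3 ≈ 1.3511e+5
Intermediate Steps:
G(q) = -4
x(A, T) = 3 + 2*T (x(A, T) = 2*T + 3 = 3 + 2*T)
m(s) = -(9 + s)/(3*(5 + s)) (m(s) = -(s + (3 + 2*3))/(3*(s + 5)) = -(s + (3 + 6))/(3*(5 + s)) = -(s + 9)/(3*(5 + s)) = -(9 + s)/(3*(5 + s)))
(√(m(G(5)) + 43) - 374)² = (√((-9 - 1*(-4))/(3*(5 - 4)) + 43) - 374)² = (√((⅓)*(-9 + 4)/1 + 43) - 374)² = (√((⅓)*1*(-5) + 43) - 374)² = (√(-5/3 + 43) - 374)² = (√(124/3) - 374)² = (2*√93/3 - 374)² = (-374 + 2*√93/3)²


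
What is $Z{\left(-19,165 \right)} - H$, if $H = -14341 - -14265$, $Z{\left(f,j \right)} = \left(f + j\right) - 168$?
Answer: $54$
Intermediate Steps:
$Z{\left(f,j \right)} = -168 + f + j$ ($Z{\left(f,j \right)} = \left(f + j\right) - 168 = -168 + f + j$)
$H = -76$ ($H = -14341 + 14265 = -76$)
$Z{\left(-19,165 \right)} - H = \left(-168 - 19 + 165\right) - -76 = -22 + 76 = 54$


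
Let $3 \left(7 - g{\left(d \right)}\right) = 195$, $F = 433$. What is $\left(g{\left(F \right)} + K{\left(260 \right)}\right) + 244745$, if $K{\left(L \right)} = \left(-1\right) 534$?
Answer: $244153$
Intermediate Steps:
$K{\left(L \right)} = -534$
$g{\left(d \right)} = -58$ ($g{\left(d \right)} = 7 - 65 = -58$)
$\left(g{\left(F \right)} + K{\left(260 \right)}\right) + 244745 = \left(-58 - 534\right) + 244745 = -592 + 244745 = 244153$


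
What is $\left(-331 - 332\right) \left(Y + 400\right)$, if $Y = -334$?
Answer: $-43758$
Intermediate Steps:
$\left(-331 - 332\right) \left(Y + 400\right) = \left(-331 - 332\right) \left(-334 + 400\right) = \left(-663\right) 66 = -43758$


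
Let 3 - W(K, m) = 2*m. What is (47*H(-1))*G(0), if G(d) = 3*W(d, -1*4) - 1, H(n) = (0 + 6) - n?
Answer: 10528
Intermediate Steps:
W(K, m) = 3 - 2*m
H(n) = 6 - n
G(d) = 32 (G(d) = 3*(3 - (-2)*4) - 1 = 3*(3 - 2*(-4)) - 1 = 3*(3 + 8) - 1 = 3*11 - 1 = 33 - 1 = 32)
(47*H(-1))*G(0) = (47*(6 - 1*(-1)))*32 = (47*(6 + 1))*32 = (47*7)*32 = 329*32 = 10528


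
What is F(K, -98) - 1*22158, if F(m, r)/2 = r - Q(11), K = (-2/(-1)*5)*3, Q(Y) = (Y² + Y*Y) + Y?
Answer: -22860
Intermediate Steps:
Q(Y) = Y + 2*Y² (Q(Y) = (Y² + Y²) + Y = 2*Y² + Y = Y + 2*Y²)
K = 30 (K = (-2*(-1)*5)*3 = (2*5)*3 = 10*3 = 30)
F(m, r) = -506 + 2*r (F(m, r) = 2*(r - 11*(1 + 2*11)) = 2*(r - 11*(1 + 22)) = 2*(r - 11*23) = 2*(r - 1*253) = 2*(r - 253) = 2*(-253 + r) = -506 + 2*r)
F(K, -98) - 1*22158 = (-506 + 2*(-98)) - 1*22158 = (-506 - 196) - 22158 = -702 - 22158 = -22860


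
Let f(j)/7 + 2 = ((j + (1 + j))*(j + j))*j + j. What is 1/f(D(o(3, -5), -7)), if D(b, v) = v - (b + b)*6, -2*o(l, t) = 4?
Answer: 1/141715 ≈ 7.0564e-6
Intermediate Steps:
o(l, t) = -2 (o(l, t) = -½*4 = -2)
D(b, v) = v - 12*b (D(b, v) = v - 2*b*6 = v - 12*b)
f(j) = -14 + 7*j + 14*j²*(1 + 2*j) (f(j) = -14 + 7*(((j + (1 + j))*(j + j))*j + j) = -14 + 7*(((1 + 2*j)*(2*j))*j + j) = -14 + 7*((2*j*(1 + 2*j))*j + j) = -14 + 7*(2*j²*(1 + 2*j) + j) = -14 + 7*(j + 2*j²*(1 + 2*j)) = -14 + (7*j + 14*j²*(1 + 2*j)) = -14 + 7*j + 14*j²*(1 + 2*j))
1/f(D(o(3, -5), -7)) = 1/(-14 + 7*(-7 - 12*(-2)) + 14*(-7 - 12*(-2))² + 28*(-7 - 12*(-2))³) = 1/(-14 + 7*(-7 + 24) + 14*(-7 + 24)² + 28*(-7 + 24)³) = 1/(-14 + 7*17 + 14*17² + 28*17³) = 1/(-14 + 119 + 14*289 + 28*4913) = 1/(-14 + 119 + 4046 + 137564) = 1/141715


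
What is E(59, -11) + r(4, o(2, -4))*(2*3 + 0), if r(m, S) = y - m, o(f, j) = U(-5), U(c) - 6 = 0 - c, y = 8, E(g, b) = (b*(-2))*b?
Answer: -218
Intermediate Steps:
E(g, b) = -2*b² (E(g, b) = (-2*b)*b = -2*b²)
U(c) = 6 - c (U(c) = 6 + (0 - c) = 6 - c)
o(f, j) = 11 (o(f, j) = 6 - 1*(-5) = 6 + 5 = 11)
r(m, S) = 8 - m
E(59, -11) + r(4, o(2, -4))*(2*3 + 0) = -2*(-11)² + (8 - 1*4)*(2*3 + 0) = -2*121 + (8 - 4)*(6 + 0) = -242 + 4*6 = -242 + 24 = -218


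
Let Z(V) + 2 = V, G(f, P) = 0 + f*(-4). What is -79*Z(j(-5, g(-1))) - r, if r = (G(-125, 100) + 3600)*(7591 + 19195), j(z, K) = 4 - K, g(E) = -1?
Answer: -109822837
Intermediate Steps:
G(f, P) = -4*f (G(f, P) = 0 - 4*f = -4*f)
Z(V) = -2 + V
r = 109822600 (r = (-4*(-125) + 3600)*(7591 + 19195) = (500 + 3600)*26786 = 4100*26786 = 109822600)
-79*Z(j(-5, g(-1))) - r = -79*(-2 + (4 - 1*(-1))) - 1*109822600 = -79*(-2 + (4 + 1)) - 109822600 = -79*(-2 + 5) - 109822600 = -79*3 - 109822600 = -237 - 109822600 = -109822837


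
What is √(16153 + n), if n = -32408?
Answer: I*√16255 ≈ 127.5*I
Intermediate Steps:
√(16153 + n) = √(16153 - 32408) = √(-16255) = I*√16255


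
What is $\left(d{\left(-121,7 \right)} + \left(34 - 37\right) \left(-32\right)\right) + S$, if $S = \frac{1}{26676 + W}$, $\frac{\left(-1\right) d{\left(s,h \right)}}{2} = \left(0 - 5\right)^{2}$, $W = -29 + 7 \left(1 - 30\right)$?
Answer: $\frac{1216425}{26444} \approx 46.0$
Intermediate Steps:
$W = -232$ ($W = -29 + 7 \left(1 - 30\right) = -29 + 7 \left(-29\right) = -29 - 203 = -232$)
$d{\left(s,h \right)} = -50$ ($d{\left(s,h \right)} = - 2 \left(0 - 5\right)^{2} = - 2 \left(-5\right)^{2} = \left(-2\right) 25 = -50$)
$S = \frac{1}{26444}$ ($S = \frac{1}{26676 - 232} = \frac{1}{26444} \approx 3.7816 \cdot 10^{-5}$)
$\left(d{\left(-121,7 \right)} + \left(34 - 37\right) \left(-32\right)\right) + S = \left(-50 + \left(34 - 37\right) \left(-32\right)\right) + \frac{1}{26444} = \left(-50 - -96\right) + \frac{1}{26444} = \left(-50 + 96\right) + \frac{1}{26444} = 46 + \frac{1}{26444} = \frac{1216425}{26444}$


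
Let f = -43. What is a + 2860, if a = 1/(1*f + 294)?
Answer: 717861/251 ≈ 2860.0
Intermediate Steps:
a = 1/251 (a = 1/(1*(-43) + 294) = 1/(-43 + 294) = 1/251 ≈ 0.0039841)
a + 2860 = 1/251 + 2860 = 717861/251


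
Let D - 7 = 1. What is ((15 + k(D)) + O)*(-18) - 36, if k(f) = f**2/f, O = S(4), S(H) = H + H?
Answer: -594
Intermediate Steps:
D = 8 (D = 7 + 1 = 8)
S(H) = 2*H
O = 8 (O = 2*4 = 8)
k(f) = f
((15 + k(D)) + O)*(-18) - 36 = ((15 + 8) + 8)*(-18) - 36 = (23 + 8)*(-18) - 36 = 31*(-18) - 36 = -558 - 36 = -594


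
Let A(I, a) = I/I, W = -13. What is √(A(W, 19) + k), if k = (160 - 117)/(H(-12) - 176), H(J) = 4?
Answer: √3/2 ≈ 0.86602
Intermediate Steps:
A(I, a) = 1
k = -¼ (k = (160 - 117)/(4 - 176) = 43/(-172) = 43*(-1/172) = -¼ ≈ -0.25000)
√(A(W, 19) + k) = √(1 - ¼) = √(¾) = √3/2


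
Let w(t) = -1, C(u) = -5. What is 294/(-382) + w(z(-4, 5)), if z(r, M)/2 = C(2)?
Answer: -338/191 ≈ -1.7696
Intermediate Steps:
z(r, M) = -10 (z(r, M) = 2*(-5) = -10)
294/(-382) + w(z(-4, 5)) = 294/(-382) - 1 = 294*(-1/382) - 1 = -147/191 - 1 = -338/191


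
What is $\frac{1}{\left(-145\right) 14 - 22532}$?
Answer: $- \frac{1}{24562} \approx -4.0713 \cdot 10^{-5}$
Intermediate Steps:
$\frac{1}{\left(-145\right) 14 - 22532} = \frac{1}{-2030 - 22532} = \frac{1}{-24562} = - \frac{1}{24562}$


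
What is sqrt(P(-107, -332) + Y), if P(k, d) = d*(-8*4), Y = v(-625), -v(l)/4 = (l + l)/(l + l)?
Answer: 6*sqrt(295) ≈ 103.05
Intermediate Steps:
v(l) = -4 (v(l) = -4*(l + l)/(l + l) = -4*2*l/(2*l) = -4*2*l*1/(2*l) = -4*1 = -4)
Y = -4
P(k, d) = -32*d (P(k, d) = d*(-32) = -32*d)
sqrt(P(-107, -332) + Y) = sqrt(-32*(-332) - 4) = sqrt(10624 - 4) = sqrt(10620) = 6*sqrt(295)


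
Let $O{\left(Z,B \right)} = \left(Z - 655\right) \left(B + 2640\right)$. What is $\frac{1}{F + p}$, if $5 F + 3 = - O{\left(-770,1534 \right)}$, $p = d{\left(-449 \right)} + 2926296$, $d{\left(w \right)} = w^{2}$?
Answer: $\frac{5}{21587432} \approx 2.3162 \cdot 10^{-7}$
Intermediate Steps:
$O{\left(Z,B \right)} = \left(-655 + Z\right) \left(2640 + B\right)$
$p = 3127897$ ($p = \left(-449\right)^{2} + 2926296 = 201601 + 2926296 = 3127897$)
$F = \frac{5947947}{5}$ ($F = - \frac{3}{5} + \frac{\left(-1\right) \left(-1729200 - 1004770 + 2640 \left(-770\right) + 1534 \left(-770\right)\right)}{5} = - \frac{3}{5} + \frac{\left(-1\right) \left(-1729200 - 1004770 - 2032800 - 1181180\right)}{5} = - \frac{3}{5} + \frac{\left(-1\right) \left(-5947950\right)}{5} = - \frac{3}{5} + \frac{1}{5} \cdot 5947950 = - \frac{3}{5} + 1189590 = \frac{5947947}{5} \approx 1.1896 \cdot 10^{6}$)
$\frac{1}{F + p} = \frac{1}{\frac{5947947}{5} + 3127897} = \frac{1}{\frac{21587432}{5}} = \frac{5}{21587432}$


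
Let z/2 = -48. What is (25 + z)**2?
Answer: 5041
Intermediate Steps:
z = -96 (z = 2*(-48) = -96)
(25 + z)**2 = (25 - 96)**2 = (-71)**2 = 5041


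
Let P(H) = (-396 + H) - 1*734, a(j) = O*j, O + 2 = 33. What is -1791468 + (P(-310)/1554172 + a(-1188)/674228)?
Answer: -117326185356403989/65491642451 ≈ -1.7915e+6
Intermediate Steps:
O = 31 (O = -2 + 33 = 31)
a(j) = 31*j
P(H) = -1130 + H (P(H) = (-396 + H) - 734 = -1130 + H)
-1791468 + (P(-310)/1554172 + a(-1188)/674228) = -1791468 + ((-1130 - 310)/1554172 + (31*(-1188))/674228) = -1791468 + (-1440*1/1554172 - 36828*1/674228) = -1791468 + (-360/388543 - 9207/168557) = -1791468 - 3637995921/65491642451 = -117326185356403989/65491642451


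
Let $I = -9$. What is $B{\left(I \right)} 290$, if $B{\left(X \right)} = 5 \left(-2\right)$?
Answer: $-2900$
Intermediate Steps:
$B{\left(X \right)} = -10$
$B{\left(I \right)} 290 = \left(-10\right) 290 = -2900$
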